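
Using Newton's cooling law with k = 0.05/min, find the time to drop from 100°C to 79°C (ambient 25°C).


From T(t) = T_a + (T₀ - T_a)e^(-kt), set T(t) = 79:
(79 - 25) / (100 - 25) = e^(-0.05t), so t = -ln(0.720)/0.05 ≈ 6.6 minutes.


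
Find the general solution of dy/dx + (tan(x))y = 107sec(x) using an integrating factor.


P(x) = tan(x) ⇒ μ = e^(∫tan(x)dx) = sec(x).
(sec(x) y)' = 107sec²(x) ⇒ sec(x) y = 107tan(x) + C.
Multiply by cos(x): y = 107sin(x) + C·cos(x).


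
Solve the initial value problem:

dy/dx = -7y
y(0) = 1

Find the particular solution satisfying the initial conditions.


General solution of y' = -7y is y = Ce^(-7x).
Apply y(0) = 1: C = 1.
Particular solution: y = e^(-7x).


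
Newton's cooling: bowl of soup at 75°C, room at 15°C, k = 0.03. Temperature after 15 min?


Newton's law: dT/dt = -k(T - T_a) has solution T(t) = T_a + (T₀ - T_a)e^(-kt).
Plug in T_a = 15, T₀ = 75, k = 0.03, t = 15: T(15) = 15 + (60)e^(-0.45) ≈ 53.3°C.


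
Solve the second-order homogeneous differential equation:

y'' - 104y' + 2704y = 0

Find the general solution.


Characteristic equation: r² - 104r + 2704 = 0, i.e. (r - 52)² = 0.
Repeated root r = 52; include an x factor for the second linearly independent solution.
General solution: y = (C₁ + C₂x)e^(52x).


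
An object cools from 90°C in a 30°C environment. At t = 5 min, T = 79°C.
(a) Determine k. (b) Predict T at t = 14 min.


Newton's law: T(t) = T_a + (T₀ - T_a)e^(-kt).
(a) Use T(5) = 79: (79 - 30)/(90 - 30) = e^(-k·5), so k = -ln(0.817)/5 ≈ 0.0405.
(b) Apply k to t = 14: T(14) = 30 + (60)e^(-0.567) ≈ 64.0°C.


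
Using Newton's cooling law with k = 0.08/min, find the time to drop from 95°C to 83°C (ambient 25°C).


From T(t) = T_a + (T₀ - T_a)e^(-kt), set T(t) = 83:
(83 - 25) / (95 - 25) = e^(-0.08t), so t = -ln(0.829)/0.08 ≈ 2.4 minutes.


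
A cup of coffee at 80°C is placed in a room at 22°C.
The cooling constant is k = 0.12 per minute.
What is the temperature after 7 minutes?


Newton's law: dT/dt = -k(T - T_a) has solution T(t) = T_a + (T₀ - T_a)e^(-kt).
Plug in T_a = 22, T₀ = 80, k = 0.12, t = 7: T(7) = 22 + (58)e^(-0.84) ≈ 47.0°C.


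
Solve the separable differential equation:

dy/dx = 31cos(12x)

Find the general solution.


g(y) = 1, so integrate directly: y = ∫ 31cos(12x) dx = (31/12)sin(12x) + C.


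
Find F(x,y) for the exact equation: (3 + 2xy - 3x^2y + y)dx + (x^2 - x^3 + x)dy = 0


Check exactness: ∂M/∂y = 2x - 3x^2 + 1 and ∂N/∂x = 2x - 3x^2 + 1; equal, so the equation is exact.
Integrate M with respect to x (treating y as constant): ∫M dx = 3x + x^2y - x^3y + xy + h(y).
Differentiate w.r.t. y and set equal to N: all terms match, so h'(y) = 0 and h is a constant absorbed into C.
General solution: 3x + x^2y - x^3y + xy = C.


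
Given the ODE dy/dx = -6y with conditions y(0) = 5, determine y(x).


General solution of y' = -6y is y = Ce^(-6x).
Apply y(0) = 5: C = 5.
Particular solution: y = 5e^(-6x).


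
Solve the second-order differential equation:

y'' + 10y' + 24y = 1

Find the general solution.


Characteristic roots of r² + 10r + 24 = 0 are -4, -6.
y_h = C₁e^(-4x) + C₂e^(-6x).
Constant forcing; try y_p = A. Then 24A = 1 ⇒ A = 1/24.
General solution: y = C₁e^(-4x) + C₂e^(-6x) + 1/24.


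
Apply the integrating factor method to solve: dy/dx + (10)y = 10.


P(x) = 10, Q(x) = 10; integrating factor μ = e^(10x).
(μ y)' = 10e^(10x) ⇒ μ y = e^(10x) + C.
Divide by μ: y = 1 + Ce^(-10x).


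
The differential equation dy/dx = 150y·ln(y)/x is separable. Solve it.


Separate: dy/[y ln(y)] = 150 dx/x.
Substitute u = ln(y): du/u = 150 dx/x.
Integrate: ln|ln(y)| = 150ln|x| + C₀, hence ln(y) = C·x^150.


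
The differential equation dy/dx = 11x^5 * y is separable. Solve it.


Separate variables: dy/y = 11x^5 dx.
Integrate: ln|y| = (11/6)x^6 + C₀.
Exponentiate: y = Ce^((11/6)x^6).


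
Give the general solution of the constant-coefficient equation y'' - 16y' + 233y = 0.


Characteristic equation: r² - 16r + 233 = 0.
Discriminant is negative; roots r = 8 ± 13i (complex conjugate pair).
General solution uses e^(α x)(C₁ cos(β x) + C₂ sin(β x)): y = e^(8x)(C₁cos(13x) + C₂sin(13x)).


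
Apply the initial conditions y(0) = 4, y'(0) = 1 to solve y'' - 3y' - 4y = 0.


Characteristic roots of r² - 3r - 4 = 0 are -1, 4.
General solution y = c₁ e^(-x) + c₂ e^(4x).
Apply y(0) = 4: c₁ + c₂ = 4. Apply y'(0) = 1: -1 c₁ + 4 c₂ = 1.
Solve: c₁ = 3, c₂ = 1.
Particular solution: y = 3e^(-x) + e^(4x).


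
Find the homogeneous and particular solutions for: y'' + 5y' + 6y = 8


Characteristic roots of r² + 5r + 6 = 0 are -2, -3.
y_h = C₁e^(-2x) + C₂e^(-3x).
Constant forcing; try y_p = A. Then 6A = 8 ⇒ A = 4/3.
General solution: y = C₁e^(-2x) + C₂e^(-3x) + 4/3.


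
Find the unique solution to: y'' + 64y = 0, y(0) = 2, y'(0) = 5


Characteristic roots of r² + 64 = 0 are ±8i, so y = C₁cos(8x) + C₂sin(8x).
Apply y(0) = 2: C₁ = 2. Differentiate and apply y'(0) = 5: 8·C₂ = 5, so C₂ = 5/8.
Particular solution: y = 2cos(8x) + (5/8)sin(8x).


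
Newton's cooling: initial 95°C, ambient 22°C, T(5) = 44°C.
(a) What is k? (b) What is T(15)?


Newton's law: T(t) = T_a + (T₀ - T_a)e^(-kt).
(a) Use T(5) = 44: (44 - 22)/(95 - 22) = e^(-k·5), so k = -ln(0.301)/5 ≈ 0.2399.
(b) Apply k to t = 15: T(15) = 22 + (73)e^(-3.598) ≈ 24.0°C.


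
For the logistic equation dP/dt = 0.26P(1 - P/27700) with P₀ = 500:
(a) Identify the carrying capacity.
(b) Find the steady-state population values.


Logistic ODE dP/dt = 0.26P(1 - P/27700) has equilibria where dP/dt = 0, i.e. P = 0 or P = 27700.
The coefficient (1 - P/K) = 0 when P = K, identifying K = 27700 as the carrying capacity.
(a) K = 27700; (b) equilibria P = 0 and P = 27700.


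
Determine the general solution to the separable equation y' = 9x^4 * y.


Separate variables: dy/y = 9x^4 dx.
Integrate: ln|y| = (9/5)x^5 + C₀.
Exponentiate: y = Ce^((9/5)x^5).


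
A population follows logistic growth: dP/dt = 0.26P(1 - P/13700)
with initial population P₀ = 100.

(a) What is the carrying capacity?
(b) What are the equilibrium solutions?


Logistic ODE dP/dt = 0.26P(1 - P/13700) has equilibria where dP/dt = 0, i.e. P = 0 or P = 13700.
The coefficient (1 - P/K) = 0 when P = K, identifying K = 13700 as the carrying capacity.
(a) K = 13700; (b) equilibria P = 0 and P = 13700.


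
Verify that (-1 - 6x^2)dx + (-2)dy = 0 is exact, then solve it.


Check exactness: ∂M/∂y = 0 and ∂N/∂x = 0; equal, so the equation is exact.
Integrate M with respect to x (treating y as constant): ∫M dx = -x - 2x^3 + h(y).
Differentiate w.r.t. y and set equal to N: the x-dependent terms already match, leaving h'(y) = -2. Integrate: h(y) = -2y.
So F(x,y) = -2y - x - 2x^3.
General solution: -2y - x - 2x^3 = C.


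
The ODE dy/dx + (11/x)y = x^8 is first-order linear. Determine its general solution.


P(x) = 11/x ⇒ μ = x^11.
(x^11 y)' = x^19 ⇒ x^11 y = x^20/(20) + C.
Solve for y: y = (1/20)x^9 + C/x^11.


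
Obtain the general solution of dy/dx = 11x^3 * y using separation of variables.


Separate variables: dy/y = 11x^3 dx.
Integrate: ln|y| = (11/4)x^4 + C₀.
Exponentiate: y = Ce^((11/4)x^4).


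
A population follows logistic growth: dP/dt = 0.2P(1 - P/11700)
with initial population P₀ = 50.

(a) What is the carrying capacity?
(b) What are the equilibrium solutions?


Logistic ODE dP/dt = 0.2P(1 - P/11700) has equilibria where dP/dt = 0, i.e. P = 0 or P = 11700.
The coefficient (1 - P/K) = 0 when P = K, identifying K = 11700 as the carrying capacity.
(a) K = 11700; (b) equilibria P = 0 and P = 11700.


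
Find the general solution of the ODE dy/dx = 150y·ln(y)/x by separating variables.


Separate: dy/[y ln(y)] = 150 dx/x.
Substitute u = ln(y): du/u = 150 dx/x.
Integrate: ln|ln(y)| = 150ln|x| + C₀, hence ln(y) = C·x^150.


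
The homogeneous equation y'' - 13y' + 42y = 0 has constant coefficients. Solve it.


Characteristic equation: r² - 13r + 42 = 0.
Factor: (r - 7)(r - 6) = 0 ⇒ r = 7, 6 (distinct real).
General solution: y = C₁e^(7x) + C₂e^(6x).


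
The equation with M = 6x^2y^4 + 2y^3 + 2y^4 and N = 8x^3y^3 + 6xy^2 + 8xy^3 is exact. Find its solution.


Check exactness: ∂M/∂y = 24x^2y^3 + 6y^2 + 8y^3 and ∂N/∂x = 24x^2y^3 + 6y^2 + 8y^3; equal, so the equation is exact.
Integrate M with respect to x (treating y as constant): ∫M dx = 2x^3y^4 + 2xy^3 + 2xy^4 + h(y).
Differentiate w.r.t. y and set equal to N: all terms match, so h'(y) = 0 and h is a constant absorbed into C.
General solution: 2x^3y^4 + 2xy^3 + 2xy^4 = C.


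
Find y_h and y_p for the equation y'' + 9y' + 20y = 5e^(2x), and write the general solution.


Characteristic roots of r² + 9r + 20 = 0 are -5, -4.
y_h = C₁e^(-5x) + C₂e^(-4x).
Forcing exponent 2 is not a characteristic root; try y_p = Ae^(2x).
Substitute: A·(4 + (9)·2 + (20)) = A·42 = 5, so A = 5/42.
General solution: y = C₁e^(-5x) + C₂e^(-4x) + (5/42)e^(2x).


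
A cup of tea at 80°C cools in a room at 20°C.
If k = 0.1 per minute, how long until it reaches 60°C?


From T(t) = T_a + (T₀ - T_a)e^(-kt), set T(t) = 60:
(60 - 20) / (80 - 20) = e^(-0.1t), so t = -ln(0.667)/0.1 ≈ 4.1 minutes.


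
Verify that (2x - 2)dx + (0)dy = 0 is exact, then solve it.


Check exactness: ∂M/∂y = 0 and ∂N/∂x = 0; equal, so the equation is exact.
Integrate M with respect to x (treating y as constant): ∫M dx = x^2 - 2x + h(y).
Differentiate w.r.t. y and set equal to N: all terms match, so h'(y) = 0 and h is a constant absorbed into C.
General solution: x^2 - 2x = C.


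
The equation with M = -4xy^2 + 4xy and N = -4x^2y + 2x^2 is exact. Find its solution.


Check exactness: ∂M/∂y = -8xy + 4x and ∂N/∂x = -8xy + 4x; equal, so the equation is exact.
Integrate M with respect to x (treating y as constant): ∫M dx = -2x^2y^2 + 2x^2y + h(y).
Differentiate w.r.t. y and set equal to N: all terms match, so h'(y) = 0 and h is a constant absorbed into C.
General solution: -2x^2y^2 + 2x^2y = C.


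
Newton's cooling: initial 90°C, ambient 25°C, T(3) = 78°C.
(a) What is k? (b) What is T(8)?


Newton's law: T(t) = T_a + (T₀ - T_a)e^(-kt).
(a) Use T(3) = 78: (78 - 25)/(90 - 25) = e^(-k·3), so k = -ln(0.815)/3 ≈ 0.0680.
(b) Apply k to t = 8: T(8) = 25 + (65)e^(-0.544) ≈ 62.7°C.


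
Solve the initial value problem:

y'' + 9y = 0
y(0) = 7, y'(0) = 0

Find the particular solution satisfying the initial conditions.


Characteristic roots of r² + 9 = 0 are ±3i, so y = C₁cos(3x) + C₂sin(3x).
Apply y(0) = 7: C₁ = 7. Differentiate and apply y'(0) = 0: 3·C₂ = 0, so C₂ = 0.
Particular solution: y = 7cos(3x).


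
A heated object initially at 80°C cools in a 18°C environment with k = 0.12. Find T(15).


Newton's law: dT/dt = -k(T - T_a) has solution T(t) = T_a + (T₀ - T_a)e^(-kt).
Plug in T_a = 18, T₀ = 80, k = 0.12, t = 15: T(15) = 18 + (62)e^(-1.80) ≈ 28.2°C.


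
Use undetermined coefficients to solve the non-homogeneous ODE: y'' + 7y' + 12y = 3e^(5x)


Characteristic roots of r² + 7r + 12 = 0 are -3, -4.
y_h = C₁e^(-3x) + C₂e^(-4x).
Forcing exponent 5 is not a characteristic root; try y_p = Ae^(5x).
Substitute: A·(25 + (7)·5 + (12)) = A·72 = 3, so A = 1/24.
General solution: y = C₁e^(-3x) + C₂e^(-4x) + (1/24)e^(5x).


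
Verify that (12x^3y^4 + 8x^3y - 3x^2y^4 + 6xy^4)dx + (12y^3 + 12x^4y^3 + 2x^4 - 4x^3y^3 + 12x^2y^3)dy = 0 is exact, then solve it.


Check exactness: ∂M/∂y = 48x^3y^3 + 8x^3 - 12x^2y^3 + 24xy^3 and ∂N/∂x = 48x^3y^3 + 8x^3 - 12x^2y^3 + 24xy^3; equal, so the equation is exact.
Integrate M with respect to x (treating y as constant): ∫M dx = 3x^4y^4 + 2x^4y - x^3y^4 + 3x^2y^4 + h(y).
Differentiate w.r.t. y and set equal to N: the x-dependent terms already match, leaving h'(y) = 12y^3. Integrate: h(y) = 3y^4.
So F(x,y) = 3y^4 + 3x^4y^4 + 2x^4y - x^3y^4 + 3x^2y^4.
General solution: 3y^4 + 3x^4y^4 + 2x^4y - x^3y^4 + 3x^2y^4 = C.


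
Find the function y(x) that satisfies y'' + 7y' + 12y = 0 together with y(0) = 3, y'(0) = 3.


Characteristic roots of r² + 7r + 12 = 0 are -4, -3.
General solution y = c₁ e^(-4x) + c₂ e^(-3x).
Apply y(0) = 3: c₁ + c₂ = 3. Apply y'(0) = 3: -4 c₁ - 3 c₂ = 3.
Solve: c₁ = -12, c₂ = 15.
Particular solution: y = -12e^(-4x) + 15e^(-3x).


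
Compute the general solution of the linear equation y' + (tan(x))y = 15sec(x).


P(x) = tan(x) ⇒ μ = e^(∫tan(x)dx) = sec(x).
(sec(x) y)' = 15sec²(x) ⇒ sec(x) y = 15tan(x) + C.
Multiply by cos(x): y = 15sin(x) + C·cos(x).


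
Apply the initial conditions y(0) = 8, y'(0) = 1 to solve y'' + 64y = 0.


Characteristic roots of r² + 64 = 0 are ±8i, so y = C₁cos(8x) + C₂sin(8x).
Apply y(0) = 8: C₁ = 8. Differentiate and apply y'(0) = 1: 8·C₂ = 1, so C₂ = 1/8.
Particular solution: y = 8cos(8x) + (1/8)sin(8x).


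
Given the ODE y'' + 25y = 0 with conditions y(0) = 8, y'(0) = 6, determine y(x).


Characteristic roots of r² + 25 = 0 are ±5i, so y = C₁cos(5x) + C₂sin(5x).
Apply y(0) = 8: C₁ = 8. Differentiate and apply y'(0) = 6: 5·C₂ = 6, so C₂ = 6/5.
Particular solution: y = 8cos(5x) + (6/5)sin(5x).


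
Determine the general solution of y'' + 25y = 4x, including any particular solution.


Homogeneous: r² + 25 = 0 ⇒ r = ±5i, y_h = C₁cos(5x) + C₂sin(5x).
Polynomial forcing; try y_p = Ax + B. Then y_p'' + 25 y_p = 25(Ax + B) = 4x, so B = 0 and A = 4/25.
General solution: y = C₁cos(5x) + C₂sin(5x) + (4/25)x.


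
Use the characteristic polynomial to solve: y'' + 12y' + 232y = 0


Characteristic equation: r² + 12r + 232 = 0.
Discriminant is negative; roots r = -6 ± 14i (complex conjugate pair).
General solution uses e^(α x)(C₁ cos(β x) + C₂ sin(β x)): y = e^(-6x)(C₁cos(14x) + C₂sin(14x)).


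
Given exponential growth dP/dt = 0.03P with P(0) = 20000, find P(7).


The ODE dP/dt = 0.03P has solution P(t) = P(0)e^(0.03t).
Substitute P(0) = 20000 and t = 7: P(7) = 20000 e^(0.21) ≈ 24674.


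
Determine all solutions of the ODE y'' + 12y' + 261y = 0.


Characteristic equation: r² + 12r + 261 = 0.
Discriminant is negative; roots r = -6 ± 15i (complex conjugate pair).
General solution uses e^(α x)(C₁ cos(β x) + C₂ sin(β x)): y = e^(-6x)(C₁cos(15x) + C₂sin(15x)).


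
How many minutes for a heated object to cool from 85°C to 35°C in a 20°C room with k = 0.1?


From T(t) = T_a + (T₀ - T_a)e^(-kt), set T(t) = 35:
(35 - 20) / (85 - 20) = e^(-0.1t), so t = -ln(0.231)/0.1 ≈ 14.7 minutes.


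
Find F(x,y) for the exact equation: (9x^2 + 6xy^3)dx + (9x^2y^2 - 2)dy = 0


Check exactness: ∂M/∂y = 18xy^2 and ∂N/∂x = 18xy^2; equal, so the equation is exact.
Integrate M with respect to x (treating y as constant): ∫M dx = 3x^3 + 3x^2y^3 + h(y).
Differentiate w.r.t. y and set equal to N: the x-dependent terms already match, leaving h'(y) = -2. Integrate: h(y) = -2y.
So F(x,y) = 3x^3 + 3x^2y^3 - 2y.
General solution: 3x^3 + 3x^2y^3 - 2y = C.


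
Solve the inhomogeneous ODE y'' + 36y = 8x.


Homogeneous: r² + 36 = 0 ⇒ r = ±6i, y_h = C₁cos(6x) + C₂sin(6x).
Polynomial forcing; try y_p = Ax + B. Then y_p'' + 36 y_p = 36(Ax + B) = 8x, so B = 0 and A = 2/9.
General solution: y = C₁cos(6x) + C₂sin(6x) + (2/9)x.


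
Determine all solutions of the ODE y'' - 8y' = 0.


Characteristic equation: r² - 8r = 0.
Factor: (r - 0)(r - 8) = 0 ⇒ r = 0, 8 (distinct real).
General solution: y = C₁ + C₂e^(8x).


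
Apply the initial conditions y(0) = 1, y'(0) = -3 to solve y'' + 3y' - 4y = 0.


Characteristic roots of r² + 3r - 4 = 0 are 1, -4.
General solution y = c₁ e^(x) + c₂ e^(-4x).
Apply y(0) = 1: c₁ + c₂ = 1. Apply y'(0) = -3: 1 c₁ - 4 c₂ = -3.
Solve: c₁ = 1/5, c₂ = 4/5.
Particular solution: y = (1/5)e^(x) + (4/5)e^(-4x).


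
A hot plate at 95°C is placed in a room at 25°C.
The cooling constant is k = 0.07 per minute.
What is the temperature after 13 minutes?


Newton's law: dT/dt = -k(T - T_a) has solution T(t) = T_a + (T₀ - T_a)e^(-kt).
Plug in T_a = 25, T₀ = 95, k = 0.07, t = 13: T(13) = 25 + (70)e^(-0.91) ≈ 53.2°C.


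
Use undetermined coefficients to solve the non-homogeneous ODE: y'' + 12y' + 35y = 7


Characteristic roots of r² + 12r + 35 = 0 are -7, -5.
y_h = C₁e^(-7x) + C₂e^(-5x).
Constant forcing; try y_p = A. Then 35A = 7 ⇒ A = 1/5.
General solution: y = C₁e^(-7x) + C₂e^(-5x) + 1/5.


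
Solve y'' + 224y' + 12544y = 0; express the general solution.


Characteristic equation: r² + 224r + 12544 = 0, i.e. (r + 112)² = 0.
Repeated root r = -112; include an x factor for the second linearly independent solution.
General solution: y = (C₁ + C₂x)e^(-112x).


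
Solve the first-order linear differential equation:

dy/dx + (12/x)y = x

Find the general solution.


P(x) = 12/x ⇒ μ = x^12.
(x^12 y)' = x^13 ⇒ x^12 y = x^14/(14) + C.
Solve for y: y = (1/14)x^2 + C/x^12.


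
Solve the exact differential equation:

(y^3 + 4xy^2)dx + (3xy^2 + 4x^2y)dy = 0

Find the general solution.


Check exactness: ∂M/∂y = 3y^2 + 8xy and ∂N/∂x = 3y^2 + 8xy; equal, so the equation is exact.
Integrate M with respect to x (treating y as constant): ∫M dx = xy^3 + 2x^2y^2 + h(y).
Differentiate w.r.t. y and set equal to N: all terms match, so h'(y) = 0 and h is a constant absorbed into C.
General solution: xy^3 + 2x^2y^2 = C.


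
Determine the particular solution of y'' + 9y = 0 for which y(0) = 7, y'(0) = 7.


Characteristic roots of r² + 9 = 0 are ±3i, so y = C₁cos(3x) + C₂sin(3x).
Apply y(0) = 7: C₁ = 7. Differentiate and apply y'(0) = 7: 3·C₂ = 7, so C₂ = 7/3.
Particular solution: y = 7cos(3x) + (7/3)sin(3x).


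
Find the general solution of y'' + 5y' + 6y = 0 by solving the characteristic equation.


Characteristic equation: r² + 5r + 6 = 0.
Factor: (r + 2)(r + 3) = 0 ⇒ r = -2, -3 (distinct real).
General solution: y = C₁e^(-2x) + C₂e^(-3x).


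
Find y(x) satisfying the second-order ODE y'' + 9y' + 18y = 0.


Characteristic equation: r² + 9r + 18 = 0.
Factor: (r + 6)(r + 3) = 0 ⇒ r = -6, -3 (distinct real).
General solution: y = C₁e^(-6x) + C₂e^(-3x).


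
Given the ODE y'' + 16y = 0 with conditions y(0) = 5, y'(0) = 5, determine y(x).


Characteristic roots of r² + 16 = 0 are ±4i, so y = C₁cos(4x) + C₂sin(4x).
Apply y(0) = 5: C₁ = 5. Differentiate and apply y'(0) = 5: 4·C₂ = 5, so C₂ = 5/4.
Particular solution: y = 5cos(4x) + (5/4)sin(4x).


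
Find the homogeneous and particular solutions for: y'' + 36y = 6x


Homogeneous: r² + 36 = 0 ⇒ r = ±6i, y_h = C₁cos(6x) + C₂sin(6x).
Polynomial forcing; try y_p = Ax + B. Then y_p'' + 36 y_p = 36(Ax + B) = 6x, so B = 0 and A = 1/6.
General solution: y = C₁cos(6x) + C₂sin(6x) + (1/6)x.


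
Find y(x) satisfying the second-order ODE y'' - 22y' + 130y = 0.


Characteristic equation: r² - 22r + 130 = 0.
Discriminant is negative; roots r = 11 ± 3i (complex conjugate pair).
General solution uses e^(α x)(C₁ cos(β x) + C₂ sin(β x)): y = e^(11x)(C₁cos(3x) + C₂sin(3x)).


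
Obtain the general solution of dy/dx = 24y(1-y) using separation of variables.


Separate: dy/[y(1-y)] = 24 dx.
Partial fractions: 1/[y(1-y)] = 1/y + 1/(1-y).
Integrate: ln|y/(1-y)| = 24x + C₀.
Solve for y: y = 1/(1 + Ce^(-24x)).


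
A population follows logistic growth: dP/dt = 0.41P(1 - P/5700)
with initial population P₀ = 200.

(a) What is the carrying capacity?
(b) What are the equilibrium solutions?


Logistic ODE dP/dt = 0.41P(1 - P/5700) has equilibria where dP/dt = 0, i.e. P = 0 or P = 5700.
The coefficient (1 - P/K) = 0 when P = K, identifying K = 5700 as the carrying capacity.
(a) K = 5700; (b) equilibria P = 0 and P = 5700.


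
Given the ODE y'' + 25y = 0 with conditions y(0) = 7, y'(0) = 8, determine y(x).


Characteristic roots of r² + 25 = 0 are ±5i, so y = C₁cos(5x) + C₂sin(5x).
Apply y(0) = 7: C₁ = 7. Differentiate and apply y'(0) = 8: 5·C₂ = 8, so C₂ = 8/5.
Particular solution: y = 7cos(5x) + (8/5)sin(5x).


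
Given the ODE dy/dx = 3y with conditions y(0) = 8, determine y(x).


General solution of y' = 3y is y = Ce^(3x).
Apply y(0) = 8: C = 8.
Particular solution: y = 8e^(3x).


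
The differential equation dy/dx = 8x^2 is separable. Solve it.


Integrate both sides with respect to x: y = ∫ 8x^2 dx = (8/3)x^3 + C.


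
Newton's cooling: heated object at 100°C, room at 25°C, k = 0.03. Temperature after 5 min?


Newton's law: dT/dt = -k(T - T_a) has solution T(t) = T_a + (T₀ - T_a)e^(-kt).
Plug in T_a = 25, T₀ = 100, k = 0.03, t = 5: T(5) = 25 + (75)e^(-0.15) ≈ 89.6°C.


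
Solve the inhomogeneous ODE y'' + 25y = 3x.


Homogeneous: r² + 25 = 0 ⇒ r = ±5i, y_h = C₁cos(5x) + C₂sin(5x).
Polynomial forcing; try y_p = Ax + B. Then y_p'' + 25 y_p = 25(Ax + B) = 3x, so B = 0 and A = 3/25.
General solution: y = C₁cos(5x) + C₂sin(5x) + (3/25)x.


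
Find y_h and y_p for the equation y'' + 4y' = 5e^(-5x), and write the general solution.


Characteristic roots of r² + 4r = 0 are 0, -4.
y_h = C₁ + C₂e^(-4x).
Forcing exponent -5 is not a characteristic root; try y_p = Ae^(-5x).
Substitute: A·(25 + (4)·-5 + (0)) = A·5 = 5, so A = 1.
General solution: y = C₁ + C₂e^(-4x) + e^(-5x).


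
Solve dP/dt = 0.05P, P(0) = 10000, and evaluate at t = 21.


The ODE dP/dt = 0.05P has solution P(t) = P(0)e^(0.05t).
Substitute P(0) = 10000 and t = 21: P(21) = 10000 e^(1.05) ≈ 28577.


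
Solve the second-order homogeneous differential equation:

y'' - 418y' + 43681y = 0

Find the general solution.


Characteristic equation: r² - 418r + 43681 = 0, i.e. (r - 209)² = 0.
Repeated root r = 209; include an x factor for the second linearly independent solution.
General solution: y = (C₁ + C₂x)e^(209x).


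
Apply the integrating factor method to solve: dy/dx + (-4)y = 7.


P(x) = -4 ⇒ μ = e^(-4x).
(μ y)' = 7e^(-4x) ⇒ μ y = -(7/4)e^(-4x) + C.
Divide by μ: y = -7/4 + Ce^(4x).


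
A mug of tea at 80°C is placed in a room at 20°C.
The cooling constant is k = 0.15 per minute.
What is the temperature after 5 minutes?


Newton's law: dT/dt = -k(T - T_a) has solution T(t) = T_a + (T₀ - T_a)e^(-kt).
Plug in T_a = 20, T₀ = 80, k = 0.15, t = 5: T(5) = 20 + (60)e^(-0.75) ≈ 48.3°C.


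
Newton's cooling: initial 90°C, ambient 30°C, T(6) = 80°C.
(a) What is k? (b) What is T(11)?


Newton's law: T(t) = T_a + (T₀ - T_a)e^(-kt).
(a) Use T(6) = 80: (80 - 30)/(90 - 30) = e^(-k·6), so k = -ln(0.833)/6 ≈ 0.0304.
(b) Apply k to t = 11: T(11) = 30 + (60)e^(-0.334) ≈ 73.0°C.


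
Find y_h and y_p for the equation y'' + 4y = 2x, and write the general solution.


Homogeneous: r² + 4 = 0 ⇒ r = ±2i, y_h = C₁cos(2x) + C₂sin(2x).
Polynomial forcing; try y_p = Ax + B. Then y_p'' + 4 y_p = 4(Ax + B) = 2x, so B = 0 and A = 1/2.
General solution: y = C₁cos(2x) + C₂sin(2x) + (1/2)x.


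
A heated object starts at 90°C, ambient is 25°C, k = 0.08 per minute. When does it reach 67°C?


From T(t) = T_a + (T₀ - T_a)e^(-kt), set T(t) = 67:
(67 - 25) / (90 - 25) = e^(-0.08t), so t = -ln(0.646)/0.08 ≈ 5.5 minutes.


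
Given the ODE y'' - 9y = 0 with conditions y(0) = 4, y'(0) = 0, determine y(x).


Characteristic roots of r² - 9 = 0 are 3, -3.
General solution y = c₁ e^(3x) + c₂ e^(-3x).
Apply y(0) = 4: c₁ + c₂ = 4. Apply y'(0) = 0: 3 c₁ - 3 c₂ = 0.
Solve: c₁ = 2, c₂ = 2.
Particular solution: y = 2e^(3x) + 2e^(-3x).


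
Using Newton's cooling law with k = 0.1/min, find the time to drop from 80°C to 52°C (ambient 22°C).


From T(t) = T_a + (T₀ - T_a)e^(-kt), set T(t) = 52:
(52 - 22) / (80 - 22) = e^(-0.1t), so t = -ln(0.517)/0.1 ≈ 6.6 minutes.


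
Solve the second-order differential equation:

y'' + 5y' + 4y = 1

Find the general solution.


Characteristic roots of r² + 5r + 4 = 0 are -4, -1.
y_h = C₁e^(-4x) + C₂e^(-x).
Constant forcing; try y_p = A. Then 4A = 1 ⇒ A = 1/4.
General solution: y = C₁e^(-4x) + C₂e^(-x) + 1/4.


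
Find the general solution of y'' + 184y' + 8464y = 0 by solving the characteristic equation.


Characteristic equation: r² + 184r + 8464 = 0, i.e. (r + 92)² = 0.
Repeated root r = -92; include an x factor for the second linearly independent solution.
General solution: y = (C₁ + C₂x)e^(-92x).


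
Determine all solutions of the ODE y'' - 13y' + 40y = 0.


Characteristic equation: r² - 13r + 40 = 0.
Factor: (r - 8)(r - 5) = 0 ⇒ r = 8, 5 (distinct real).
General solution: y = C₁e^(8x) + C₂e^(5x).


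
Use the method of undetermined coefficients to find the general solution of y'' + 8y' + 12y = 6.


Characteristic roots of r² + 8r + 12 = 0 are -2, -6.
y_h = C₁e^(-2x) + C₂e^(-6x).
Constant forcing; try y_p = A. Then 12A = 6 ⇒ A = 1/2.
General solution: y = C₁e^(-2x) + C₂e^(-6x) + 1/2.


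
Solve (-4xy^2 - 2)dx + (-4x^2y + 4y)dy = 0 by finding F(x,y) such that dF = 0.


Check exactness: ∂M/∂y = -8xy and ∂N/∂x = -8xy; equal, so the equation is exact.
Integrate M with respect to x (treating y as constant): ∫M dx = -2x^2y^2 - 2x + h(y).
Differentiate w.r.t. y and set equal to N: the x-dependent terms already match, leaving h'(y) = 4y. Integrate: h(y) = 2y^2.
So F(x,y) = -2x^2y^2 - 2x + 2y^2.
General solution: -2x^2y^2 - 2x + 2y^2 = C.


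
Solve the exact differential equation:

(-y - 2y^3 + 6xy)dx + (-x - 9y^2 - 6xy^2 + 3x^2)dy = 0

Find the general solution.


Check exactness: ∂M/∂y = -1 - 6y^2 + 6x and ∂N/∂x = -1 - 6y^2 + 6x; equal, so the equation is exact.
Integrate M with respect to x (treating y as constant): ∫M dx = -xy - 2xy^3 + 3x^2y + h(y).
Differentiate w.r.t. y and set equal to N: the x-dependent terms already match, leaving h'(y) = -9y^2. Integrate: h(y) = -3y^3.
So F(x,y) = -xy - 3y^3 - 2xy^3 + 3x^2y.
General solution: -xy - 3y^3 - 2xy^3 + 3x^2y = C.


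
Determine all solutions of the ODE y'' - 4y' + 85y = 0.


Characteristic equation: r² - 4r + 85 = 0.
Discriminant is negative; roots r = 2 ± 9i (complex conjugate pair).
General solution uses e^(α x)(C₁ cos(β x) + C₂ sin(β x)): y = e^(2x)(C₁cos(9x) + C₂sin(9x)).


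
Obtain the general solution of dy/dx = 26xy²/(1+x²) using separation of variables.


Separate: dy/y² = 26x/(1+x²) dx.
Integrate LHS: ∫ dy/y² = -1/y.
Integrate RHS via u = 1+x²: 13ln(1+x²) + C.
Result: -1/y = 13ln(1+x²) + C.


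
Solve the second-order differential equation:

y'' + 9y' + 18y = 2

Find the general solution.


Characteristic roots of r² + 9r + 18 = 0 are -6, -3.
y_h = C₁e^(-6x) + C₂e^(-3x).
Constant forcing; try y_p = A. Then 18A = 2 ⇒ A = 1/9.
General solution: y = C₁e^(-6x) + C₂e^(-3x) + 1/9.


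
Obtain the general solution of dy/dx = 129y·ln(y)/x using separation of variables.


Separate: dy/[y ln(y)] = 129 dx/x.
Substitute u = ln(y): du/u = 129 dx/x.
Integrate: ln|ln(y)| = 129ln|x| + C₀, hence ln(y) = C·x^129.


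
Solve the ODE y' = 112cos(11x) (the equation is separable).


g(y) = 1, so integrate directly: y = ∫ 112cos(11x) dx = (112/11)sin(11x) + C.


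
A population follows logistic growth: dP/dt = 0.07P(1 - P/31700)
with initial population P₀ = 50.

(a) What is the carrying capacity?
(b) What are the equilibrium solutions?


Logistic ODE dP/dt = 0.07P(1 - P/31700) has equilibria where dP/dt = 0, i.e. P = 0 or P = 31700.
The coefficient (1 - P/K) = 0 when P = K, identifying K = 31700 as the carrying capacity.
(a) K = 31700; (b) equilibria P = 0 and P = 31700.


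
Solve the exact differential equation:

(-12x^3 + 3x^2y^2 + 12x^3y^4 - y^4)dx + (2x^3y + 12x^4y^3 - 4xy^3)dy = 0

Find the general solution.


Check exactness: ∂M/∂y = 6x^2y + 48x^3y^3 - 4y^3 and ∂N/∂x = 6x^2y + 48x^3y^3 - 4y^3; equal, so the equation is exact.
Integrate M with respect to x (treating y as constant): ∫M dx = -3x^4 + x^3y^2 + 3x^4y^4 - xy^4 + h(y).
Differentiate w.r.t. y and set equal to N: all terms match, so h'(y) = 0 and h is a constant absorbed into C.
General solution: -3x^4 + x^3y^2 + 3x^4y^4 - xy^4 = C.


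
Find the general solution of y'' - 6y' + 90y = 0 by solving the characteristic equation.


Characteristic equation: r² - 6r + 90 = 0.
Discriminant is negative; roots r = 3 ± 9i (complex conjugate pair).
General solution uses e^(α x)(C₁ cos(β x) + C₂ sin(β x)): y = e^(3x)(C₁cos(9x) + C₂sin(9x)).


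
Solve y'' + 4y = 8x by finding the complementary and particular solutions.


Homogeneous: r² + 4 = 0 ⇒ r = ±2i, y_h = C₁cos(2x) + C₂sin(2x).
Polynomial forcing; try y_p = Ax + B. Then y_p'' + 4 y_p = 4(Ax + B) = 8x, so B = 0 and A = 2.
General solution: y = C₁cos(2x) + C₂sin(2x) + 2x.


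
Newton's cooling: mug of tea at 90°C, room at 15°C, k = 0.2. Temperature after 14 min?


Newton's law: dT/dt = -k(T - T_a) has solution T(t) = T_a + (T₀ - T_a)e^(-kt).
Plug in T_a = 15, T₀ = 90, k = 0.2, t = 14: T(14) = 15 + (75)e^(-2.80) ≈ 19.6°C.


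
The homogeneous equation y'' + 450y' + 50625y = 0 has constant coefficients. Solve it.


Characteristic equation: r² + 450r + 50625 = 0, i.e. (r + 225)² = 0.
Repeated root r = -225; include an x factor for the second linearly independent solution.
General solution: y = (C₁ + C₂x)e^(-225x).


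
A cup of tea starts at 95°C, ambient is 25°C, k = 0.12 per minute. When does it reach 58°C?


From T(t) = T_a + (T₀ - T_a)e^(-kt), set T(t) = 58:
(58 - 25) / (95 - 25) = e^(-0.12t), so t = -ln(0.471)/0.12 ≈ 6.3 minutes.


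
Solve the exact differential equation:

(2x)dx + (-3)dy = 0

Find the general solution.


Check exactness: ∂M/∂y = 0 and ∂N/∂x = 0; equal, so the equation is exact.
Integrate M with respect to x (treating y as constant): ∫M dx = x^2 + h(y).
Differentiate w.r.t. y and set equal to N: the x-dependent terms already match, leaving h'(y) = -3. Integrate: h(y) = -3y.
So F(x,y) = x^2 - 3y.
General solution: x^2 - 3y = C.


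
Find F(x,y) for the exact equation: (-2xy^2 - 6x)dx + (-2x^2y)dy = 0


Check exactness: ∂M/∂y = -4xy and ∂N/∂x = -4xy; equal, so the equation is exact.
Integrate M with respect to x (treating y as constant): ∫M dx = -x^2y^2 - 3x^2 + h(y).
Differentiate w.r.t. y and set equal to N: all terms match, so h'(y) = 0 and h is a constant absorbed into C.
General solution: -x^2y^2 - 3x^2 = C.


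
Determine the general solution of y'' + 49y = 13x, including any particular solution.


Homogeneous: r² + 49 = 0 ⇒ r = ±7i, y_h = C₁cos(7x) + C₂sin(7x).
Polynomial forcing; try y_p = Ax + B. Then y_p'' + 49 y_p = 49(Ax + B) = 13x, so B = 0 and A = 13/49.
General solution: y = C₁cos(7x) + C₂sin(7x) + (13/49)x.


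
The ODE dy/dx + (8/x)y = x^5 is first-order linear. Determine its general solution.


P(x) = 8/x ⇒ μ = x^8.
(x^8 y)' = x^8·x^5 = x^13.
Integrate: x^8 y = x^14/(14) + C.
Solve for y: y = (1/14)x^6 + C/x^8.


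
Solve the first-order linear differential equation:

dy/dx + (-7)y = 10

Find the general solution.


P(x) = -7 ⇒ μ = e^(-7x).
(μ y)' = 10e^(-7x) ⇒ μ y = -(10/7)e^(-7x) + C.
Divide by μ: y = -10/7 + Ce^(7x).


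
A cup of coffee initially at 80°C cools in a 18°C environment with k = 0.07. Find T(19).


Newton's law: dT/dt = -k(T - T_a) has solution T(t) = T_a + (T₀ - T_a)e^(-kt).
Plug in T_a = 18, T₀ = 80, k = 0.07, t = 19: T(19) = 18 + (62)e^(-1.33) ≈ 34.4°C.


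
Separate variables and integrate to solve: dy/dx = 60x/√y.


Separate: √y dy = 60x dx.
Integrate: (2/3)y^(3/2) = 30x² + C.


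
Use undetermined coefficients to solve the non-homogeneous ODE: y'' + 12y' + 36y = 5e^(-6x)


Characteristic polynomial (r + 6)² = 0; repeated root r = -6.
y_h = (C₁ + C₂x)e^(-6x). Forcing matches the repeated root (resonance), so try y_p = Ax² e^(-6x).
Substitute and solve for A: 2A = 5, so A = 5/2.
General solution: y = (C₁ + C₂x + (5/2)x²)e^(-6x).


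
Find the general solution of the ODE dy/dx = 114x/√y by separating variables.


Separate: √y dy = 114x dx.
Integrate: (2/3)y^(3/2) = 57x² + C.


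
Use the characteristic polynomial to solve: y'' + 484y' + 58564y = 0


Characteristic equation: r² + 484r + 58564 = 0, i.e. (r + 242)² = 0.
Repeated root r = -242; include an x factor for the second linearly independent solution.
General solution: y = (C₁ + C₂x)e^(-242x).


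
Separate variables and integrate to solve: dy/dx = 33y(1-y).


Separate: dy/[y(1-y)] = 33 dx.
Partial fractions: 1/[y(1-y)] = 1/y + 1/(1-y).
Integrate: ln|y/(1-y)| = 33x + C₀.
Solve for y: y = 1/(1 + Ce^(-33x)).


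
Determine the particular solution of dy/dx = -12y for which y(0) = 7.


General solution of y' = -12y is y = Ce^(-12x).
Apply y(0) = 7: C = 7.
Particular solution: y = 7e^(-12x).


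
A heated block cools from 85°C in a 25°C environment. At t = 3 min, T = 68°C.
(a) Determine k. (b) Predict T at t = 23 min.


Newton's law: T(t) = T_a + (T₀ - T_a)e^(-kt).
(a) Use T(3) = 68: (68 - 25)/(85 - 25) = e^(-k·3), so k = -ln(0.717)/3 ≈ 0.1110.
(b) Apply k to t = 23: T(23) = 25 + (60)e^(-2.554) ≈ 29.7°C.


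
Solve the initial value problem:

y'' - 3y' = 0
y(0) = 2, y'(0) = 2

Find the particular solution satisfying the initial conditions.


Characteristic roots of r² - 3r = 0 are 3, 0.
General solution y = c₁ e^(3x) + c₂.
Apply y(0) = 2: c₁ + c₂ = 2. Apply y'(0) = 2: 3 c₁ + 0 c₂ = 2.
Solve: c₁ = 2/3, c₂ = 4/3.
Particular solution: y = (2/3)e^(3x) + 4/3.


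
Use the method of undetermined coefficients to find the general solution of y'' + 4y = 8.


Homogeneous part: r² + 4 = 0 ⇒ r = ±2i, so y_h = C₁cos(2x) + C₂sin(2x).
Try constant y_p = A; plug in: 4A = 8 ⇒ A = 2.
General solution: y = C₁cos(2x) + C₂sin(2x) + 2.


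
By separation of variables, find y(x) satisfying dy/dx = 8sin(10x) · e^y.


Separate: e^(-y) dy = 8sin(10x) dx.
Integrate: -e^(-y) = -(4/5)cos(10x) + C₀.
Rearrange: e^(-y) = (4/5)cos(10x) + C.


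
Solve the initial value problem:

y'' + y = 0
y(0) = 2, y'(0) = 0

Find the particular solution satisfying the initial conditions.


Characteristic roots of r² + 1 = 0 are ±1i, so y = C₁cos(x) + C₂sin(x).
Apply y(0) = 2: C₁ = 2. Differentiate and apply y'(0) = 0: 1·C₂ = 0, so C₂ = 0.
Particular solution: y = 2cos(x).


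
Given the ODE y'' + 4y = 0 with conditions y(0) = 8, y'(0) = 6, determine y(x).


Characteristic roots of r² + 4 = 0 are ±2i, so y = C₁cos(2x) + C₂sin(2x).
Apply y(0) = 8: C₁ = 8. Differentiate and apply y'(0) = 6: 2·C₂ = 6, so C₂ = 3.
Particular solution: y = 8cos(2x) + 3sin(2x).


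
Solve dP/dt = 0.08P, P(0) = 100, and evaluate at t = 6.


The ODE dP/dt = 0.08P has solution P(t) = P(0)e^(0.08t).
Substitute P(0) = 100 and t = 6: P(6) = 100 e^(0.48) ≈ 162.


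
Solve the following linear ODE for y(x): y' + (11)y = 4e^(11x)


P(x) = 11 ⇒ μ = e^(11x).
(μ y)' = 4e^(22x) ⇒ μ y = (4/22)e^(22x) + C.
Divide by μ: y = (2/11)e^(11x) + Ce^(-11x).


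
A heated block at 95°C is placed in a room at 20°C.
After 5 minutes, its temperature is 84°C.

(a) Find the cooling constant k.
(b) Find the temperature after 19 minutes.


Newton's law: T(t) = T_a + (T₀ - T_a)e^(-kt).
(a) Use T(5) = 84: (84 - 20)/(95 - 20) = e^(-k·5), so k = -ln(0.853)/5 ≈ 0.0317.
(b) Apply k to t = 19: T(19) = 20 + (75)e^(-0.603) ≈ 61.0°C.


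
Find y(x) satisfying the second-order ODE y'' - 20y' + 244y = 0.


Characteristic equation: r² - 20r + 244 = 0.
Discriminant is negative; roots r = 10 ± 12i (complex conjugate pair).
General solution uses e^(α x)(C₁ cos(β x) + C₂ sin(β x)): y = e^(10x)(C₁cos(12x) + C₂sin(12x)).


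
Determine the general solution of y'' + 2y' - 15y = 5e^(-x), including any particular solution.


Characteristic roots of r² + 2r - 15 = 0 are 3, -5.
y_h = C₁e^(3x) + C₂e^(-5x).
Forcing exponent -1 is not a characteristic root; try y_p = Ae^(-x).
Substitute: A·(1 + (2)·-1 + (-15)) = A·-16 = 5, so A = -5/16.
General solution: y = C₁e^(3x) + C₂e^(-5x) - (5/16)e^(-x).


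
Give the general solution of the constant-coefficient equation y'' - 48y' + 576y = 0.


Characteristic equation: r² - 48r + 576 = 0, i.e. (r - 24)² = 0.
Repeated root r = 24; include an x factor for the second linearly independent solution.
General solution: y = (C₁ + C₂x)e^(24x).


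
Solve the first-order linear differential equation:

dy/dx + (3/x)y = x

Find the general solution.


P(x) = 3/x ⇒ μ = x^3.
(x^3 y)' = x^3·x^1 = x^4.
Integrate: x^3 y = x^5/(5) + C.
Solve for y: y = (1/5)x^2 + C/x^3.


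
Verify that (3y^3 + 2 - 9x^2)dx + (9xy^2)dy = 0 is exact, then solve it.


Check exactness: ∂M/∂y = 9y^2 and ∂N/∂x = 9y^2; equal, so the equation is exact.
Integrate M with respect to x (treating y as constant): ∫M dx = 3xy^3 + 2x - 3x^3 + h(y).
Differentiate w.r.t. y and set equal to N: all terms match, so h'(y) = 0 and h is a constant absorbed into C.
General solution: 3xy^3 + 2x - 3x^3 = C.


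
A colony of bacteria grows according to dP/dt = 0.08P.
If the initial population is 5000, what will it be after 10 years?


The ODE dP/dt = 0.08P has solution P(t) = P(0)e^(0.08t).
Substitute P(0) = 5000 and t = 10: P(10) = 5000 e^(0.80) ≈ 11128.


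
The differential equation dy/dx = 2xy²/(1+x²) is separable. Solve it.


Separate: dy/y² = 2x/(1+x²) dx.
Integrate LHS: ∫ dy/y² = -1/y.
Integrate RHS via u = 1+x²: ln(1+x²) + C.
Result: -1/y = ln(1+x²) + C.


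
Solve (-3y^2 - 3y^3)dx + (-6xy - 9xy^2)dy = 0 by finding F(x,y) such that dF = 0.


Check exactness: ∂M/∂y = -6y - 9y^2 and ∂N/∂x = -6y - 9y^2; equal, so the equation is exact.
Integrate M with respect to x (treating y as constant): ∫M dx = -3xy^2 - 3xy^3 + h(y).
Differentiate w.r.t. y and set equal to N: all terms match, so h'(y) = 0 and h is a constant absorbed into C.
General solution: -3xy^2 - 3xy^3 = C.


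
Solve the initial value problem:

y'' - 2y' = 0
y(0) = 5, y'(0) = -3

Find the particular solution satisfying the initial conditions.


Characteristic roots of r² - 2r = 0 are 0, 2.
General solution y = c₁ + c₂ e^(2x).
Apply y(0) = 5: c₁ + c₂ = 5. Apply y'(0) = -3: 0 c₁ + 2 c₂ = -3.
Solve: c₁ = 13/2, c₂ = -3/2.
Particular solution: y = 13/2 - (3/2)e^(2x).


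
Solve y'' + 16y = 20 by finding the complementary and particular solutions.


Homogeneous part: r² + 16 = 0 ⇒ r = ±4i, so y_h = C₁cos(4x) + C₂sin(4x).
Try constant y_p = A; plug in: 16A = 20 ⇒ A = 5/4.
General solution: y = C₁cos(4x) + C₂sin(4x) + 5/4.


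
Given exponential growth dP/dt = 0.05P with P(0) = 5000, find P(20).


The ODE dP/dt = 0.05P has solution P(t) = P(0)e^(0.05t).
Substitute P(0) = 5000 and t = 20: P(20) = 5000 e^(1.00) ≈ 13591.


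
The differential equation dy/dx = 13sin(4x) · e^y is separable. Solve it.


Separate: e^(-y) dy = 13sin(4x) dx.
Integrate: -e^(-y) = -(13/4)cos(4x) + C₀.
Rearrange: e^(-y) = (13/4)cos(4x) + C.


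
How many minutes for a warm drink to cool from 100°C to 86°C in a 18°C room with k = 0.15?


From T(t) = T_a + (T₀ - T_a)e^(-kt), set T(t) = 86:
(86 - 18) / (100 - 18) = e^(-0.15t), so t = -ln(0.829)/0.15 ≈ 1.2 minutes.


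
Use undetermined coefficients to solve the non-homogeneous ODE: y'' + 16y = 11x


Homogeneous: r² + 16 = 0 ⇒ r = ±4i, y_h = C₁cos(4x) + C₂sin(4x).
Polynomial forcing; try y_p = Ax + B. Then y_p'' + 16 y_p = 16(Ax + B) = 11x, so B = 0 and A = 11/16.
General solution: y = C₁cos(4x) + C₂sin(4x) + (11/16)x.
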